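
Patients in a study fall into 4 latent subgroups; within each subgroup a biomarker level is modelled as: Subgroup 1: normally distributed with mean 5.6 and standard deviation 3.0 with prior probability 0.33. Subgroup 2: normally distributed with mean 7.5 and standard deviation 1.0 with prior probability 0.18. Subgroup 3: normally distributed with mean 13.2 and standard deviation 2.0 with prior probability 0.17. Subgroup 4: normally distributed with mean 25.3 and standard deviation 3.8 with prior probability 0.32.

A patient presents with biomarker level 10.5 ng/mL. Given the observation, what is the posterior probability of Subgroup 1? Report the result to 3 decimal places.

Posterior ∝ prior × likelihood, so P(k | x) ∝ π_k f_k(x); normalise over all components.
Component likelihoods at x = 10.5 ng/mL:
  L_1 = (1/(3.0·√(2π)))·exp(−(10.5−5.6)²/(2·3.0²)) = 0.132981·exp(-1.33389) = 0.0350339
  L_2 = (1/(1.0·√(2π)))·exp(−(10.5−7.5)²/(2·1.0²)) = 0.398942·exp(-4.50000) = 0.00443185
  L_3 = (1/(2.0·√(2π)))·exp(−(10.5−13.2)²/(2·2.0²)) = 0.199471·exp(-0.91125) = 0.0801917
  L_4 = (1/(3.8·√(2π)))·exp(−(10.5−25.3)²/(2·3.8²)) = 0.104985·exp(-7.58449) = 5.33612e-05
Multiply by the mixture weights:
  π_1·L_1 = 0.33 × 0.0350339 = 0.0115612
  π_2·L_2 = 0.18 × 0.00443185 = 0.000797733
  π_3·L_3 = 0.17 × 0.0801917 = 0.0136326
  π_4·L_4 = 0.32 × 5.33612e-05 = 1.70756e-05
Normaliser: 0.0115612 + 0.000797733 + 0.0136326 + 1.70756e-05 = 0.0260086
So the posterior for Subgroup 1 is 0.0115612 / 0.0260086 ≈ 0.445.

0.445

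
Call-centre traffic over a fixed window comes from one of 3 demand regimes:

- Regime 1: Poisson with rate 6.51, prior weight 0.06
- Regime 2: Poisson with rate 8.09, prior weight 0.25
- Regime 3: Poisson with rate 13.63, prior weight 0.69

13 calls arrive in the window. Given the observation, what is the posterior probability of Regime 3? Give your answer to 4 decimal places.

P(component k | x) = P(Z=k)·f_k(x) / marginal(x), where marginal(x) = Σ_j P(Z=j)·f_j(x).
Component likelihoods at x = 13 calls:
  L_1 = e^(−6.51)·6.51^13/13! = 0.00901603
  L_2 = e^(−8.09)·8.09^13/13! = 0.0313046
  L_3 = e^(−13.63)·13.63^13/13! = 0.108326
Prior × likelihood for each component:
  P(Z=1)·L_1 = 0.06 × 0.00901603 = 0.000540962
  P(Z=2)·L_2 = 0.25 × 0.0313046 = 0.00782615
  P(Z=3)·L_3 = 0.69 × 0.108326 = 0.0747448
Marginal: 0.000540962 + 0.00782615 + 0.0747448 = 0.0831119
Responsibility of Regime 3: 0.0747448 / 0.0831119 ≈ 0.8993

0.8993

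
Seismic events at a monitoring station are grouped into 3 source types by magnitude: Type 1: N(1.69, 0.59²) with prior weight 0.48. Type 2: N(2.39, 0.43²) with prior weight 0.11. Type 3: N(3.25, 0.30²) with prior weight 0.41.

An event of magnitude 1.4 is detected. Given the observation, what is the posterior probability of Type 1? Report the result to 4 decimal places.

The responsibility of component k is w_k f_k(x) divided by Σ_j w_j f_j(x).
Normal densities:
  f_1 = (1/(0.59·√(2π)))·exp(−(1.4−1.69)²/(2·0.59²)) = 0.676173·exp(-0.12080) = 0.599233
  f_2 = (1/(0.43·√(2π)))·exp(−(1.4−2.39)²/(2·0.43²)) = 0.927773·exp(-2.65035) = 0.0655252
  f_3 = (1/(0.30·√(2π)))·exp(−(1.4−3.25)²/(2·0.30²)) = 1.329808·exp(-19.01389) = 7.34788e-09
Unnormalised posteriors:
  w_1·f_1 = 0.48 × 0.599233 = 0.287632
  w_2·f_2 = 0.11 × 0.0655252 = 0.00720778
  w_3·f_3 = 0.41 × 7.34788e-09 = 3.01263e-09
Marginal: 0.287632 + 0.00720778 + 3.01263e-09 = 0.29484
P(Type 1 | data) ≈ 0.9756

0.9756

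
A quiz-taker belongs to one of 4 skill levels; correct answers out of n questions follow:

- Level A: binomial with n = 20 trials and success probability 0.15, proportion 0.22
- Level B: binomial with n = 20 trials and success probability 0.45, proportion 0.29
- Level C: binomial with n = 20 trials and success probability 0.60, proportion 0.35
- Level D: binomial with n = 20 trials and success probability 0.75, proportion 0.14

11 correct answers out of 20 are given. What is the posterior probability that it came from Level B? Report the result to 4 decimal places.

0.3654

By Bayes' theorem, P(k | x) = w_k f_k(x) / Σ_j w_j f_j(x).
Binomial probabilities:
  f_A = C(20,11)·0.15^11·0.85^9 = 167960·8.64976e-10·0.231617 = 3.36496e-05
  f_B = C(20,11)·0.45^11·0.55^9 = 167960·0.000153228·0.00460537 = 0.118524
  f_C = C(20,11)·0.60^11·0.40^9 = 167960·0.00362797·0.000262144 = 0.159738
  f_D = C(20,11)·0.75^11·0.25^9 = 167960·0.0422351·3.8147e-06 = 0.0270608
Prior × likelihood for each component:
  w_A·f_A = 0.22 × 3.36496e-05 = 7.40291e-06
  w_B·f_B = 0.29 × 0.118524 = 0.0343721
  w_C·f_C = 0.35 × 0.159738 = 0.0559085
  w_D·f_D = 0.14 × 0.0270608 = 0.00378851
Normaliser: 7.40291e-06 + 0.0343721 + 0.0559085 + 0.00378851 = 0.0940764
P(Level B | x) = 0.0343721 / 0.0940764 ≈ 0.3654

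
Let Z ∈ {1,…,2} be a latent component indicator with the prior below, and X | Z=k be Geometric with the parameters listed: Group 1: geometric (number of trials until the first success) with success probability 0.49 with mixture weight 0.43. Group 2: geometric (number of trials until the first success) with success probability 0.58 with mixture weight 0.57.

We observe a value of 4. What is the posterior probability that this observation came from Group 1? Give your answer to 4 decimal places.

The responsibility of component k is π_k f_k(x) divided by Σ_j π_j f_j(x).
Evaluate each component's likelihood at the observed value:
  p_1 = 0.49·(1−0.49)^3 = 0.49·0.132651 = 0.064999
  p_2 = 0.58·(1−0.58)^3 = 0.58·0.074088 = 0.042971
Unnormalised posteriors:
  π_1·p_1 = 0.43 × 0.064999 = 0.0279496
  π_2·p_2 = 0.57 × 0.042971 = 0.0244935
Normaliser: 0.0279496 + 0.0244935 = 0.0524431
Responsibility of Group 1: 0.0279496 / 0.0524431 ≈ 0.5330

0.5330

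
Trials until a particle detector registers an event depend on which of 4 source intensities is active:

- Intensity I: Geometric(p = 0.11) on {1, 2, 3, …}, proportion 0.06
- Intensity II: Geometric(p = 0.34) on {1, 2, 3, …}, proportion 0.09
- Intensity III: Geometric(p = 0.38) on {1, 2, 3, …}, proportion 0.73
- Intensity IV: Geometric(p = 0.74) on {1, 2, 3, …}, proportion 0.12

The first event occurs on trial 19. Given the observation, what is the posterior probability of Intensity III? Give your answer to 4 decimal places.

0.0579

The responsibility of component k is P(Z=k) f_k(x) divided by Σ_j P(Z=j) f_j(x).
Evaluate each component's likelihood at the observed value:
  f_I = 0.0135025
  f_II = 0.000191986
  f_III = 6.9636e-05
  f_IV = 2.18148e-11
Weight by the priors:
  P(Z=I)·f_I = 0.06 × 0.0135025 = 0.000810147
  P(Z=II)·f_II = 0.09 × 0.000191986 = 1.72787e-05
  P(Z=III)·f_III = 0.73 × 6.9636e-05 = 5.08343e-05
  P(Z=IV)·f_IV = 0.12 × 2.18148e-11 = 2.61778e-12
Denominator: 0.000810147 + 1.72787e-05 + 5.08343e-05 + 2.61778e-12 = 0.00087826
P(Intensity III | the observation) ≈ 0.0579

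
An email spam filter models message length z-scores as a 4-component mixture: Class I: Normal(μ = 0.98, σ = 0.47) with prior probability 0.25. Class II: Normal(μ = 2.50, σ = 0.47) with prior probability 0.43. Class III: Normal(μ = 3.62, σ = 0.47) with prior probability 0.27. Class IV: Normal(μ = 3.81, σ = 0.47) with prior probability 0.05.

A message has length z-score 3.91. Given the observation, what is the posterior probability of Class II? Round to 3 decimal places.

0.017

By Bayes' theorem, P(k | x) = w_k f_k(x) / Σ_j w_j f_j(x).
Evaluate each component's likelihood at the observed value:
  p_I = 3.08857e-09
  p_II = 0.00942946
  p_III = 0.701683
  p_IV = 0.829817
Weight by the priors:
  w_I·p_I = 0.25 × 3.08857e-09 = 7.72141e-10
  w_II·p_II = 0.43 × 0.00942946 = 0.00405467
  w_III·p_III = 0.27 × 0.701683 = 0.189454
  w_IV·p_IV = 0.05 × 0.829817 = 0.0414908
Evidence: 7.72141e-10 + 0.00405467 + 0.189454 + 0.0414908 = 0.235
P(Class II | data) ≈ 0.017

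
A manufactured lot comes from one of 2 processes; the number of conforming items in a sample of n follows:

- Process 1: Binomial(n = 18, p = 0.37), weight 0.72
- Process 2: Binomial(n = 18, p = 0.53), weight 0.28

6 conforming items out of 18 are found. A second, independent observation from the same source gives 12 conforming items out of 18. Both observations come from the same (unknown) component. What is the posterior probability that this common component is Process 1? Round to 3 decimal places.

0.438

By Bayes' theorem, P(k | x) = π_k f_k(x) / Σ_j π_j f_j(x).
Since both observations come from the same component, the likelihood for component k is f_k(x₁)·f_k(x₂).
  f_1 = [C(18,6)·0.37^6·0.63^12 = 18564·0.00256573·0.00390919 = 0.186195] × [0.00764074] = 0.00142267
  f_2 = [C(18,6)·0.53^6·0.47^12 = 18564·0.0221644·0.000116191 = 0.0478081] × [0.0983035] = 0.0046997
Weight by the priors:
  π_1·f_1 = 0.72 × 0.00142267 = 0.00102432
  π_2·f_2 = 0.28 × 0.0046997 = 0.00131592
Denominator: 0.00102432 + 0.00131592 = 0.00234024
So the posterior for Process 1 is 0.00102432 / 0.00234024 ≈ 0.438.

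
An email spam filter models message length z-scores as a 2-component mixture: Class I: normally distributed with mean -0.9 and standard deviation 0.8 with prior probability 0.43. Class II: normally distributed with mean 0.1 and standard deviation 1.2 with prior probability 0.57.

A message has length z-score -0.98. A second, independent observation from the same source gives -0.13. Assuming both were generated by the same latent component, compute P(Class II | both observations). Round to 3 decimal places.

0.381

The responsibility of component k is w_k f_k(x) divided by Σ_j w_j f_j(x).
Since both observations come from the same component, the likelihood for component k is f_k(x₁)·f_k(x₂).
  L_I = [(1/(0.8·√(2π)))·exp(−(-0.98−-0.9)²/(2·0.8²)) = 0.498678·exp(-0.00500) = 0.496191] × [0.3138] = 0.155705
  L_II = [(1/(1.2·√(2π)))·exp(−(-0.98−0.1)²/(2·1.2²)) = 0.332452·exp(-0.40500) = 0.221738] × [0.326401] = 0.0723754
Prior × likelihood for each component:
  w_I·L_I = 0.43 × 0.155705 = 0.0669531
  w_II·L_II = 0.57 × 0.0723754 = 0.041254
Sum: 0.0669531 + 0.041254 = 0.108207
P(Class II | x₁,x₂) ≈ 0.381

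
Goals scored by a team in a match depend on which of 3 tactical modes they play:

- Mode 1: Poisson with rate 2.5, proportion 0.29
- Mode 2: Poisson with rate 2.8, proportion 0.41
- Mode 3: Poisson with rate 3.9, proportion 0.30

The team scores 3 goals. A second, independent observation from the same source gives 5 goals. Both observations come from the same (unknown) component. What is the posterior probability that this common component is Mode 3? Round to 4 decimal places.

0.4303

Apply Bayes' rule: the posterior for each component is proportional to its prior times its likelihood at x.
Since both observations come from the same component, the likelihood for component k is f_k(x₁)·f_k(x₂).
  p_1 = [0.213763] × [0.0668009] = 0.0142796
  p_2 = [0.222484] × [0.0872136] = 0.0194036
  p_3 = [0.200122] × [0.152193] = 0.030457
Prior × likelihood for each component:
  π_1·p_1 = 0.29 × 0.0142796 = 0.00414108
  π_2·p_2 = 0.41 × 0.0194036 = 0.00795548
  π_3·p_3 = 0.30 × 0.030457 = 0.00913711
Normaliser: 0.00414108 + 0.00795548 + 0.00913711 = 0.0212337
So the posterior for Mode 3 is 0.00913711 / 0.0212337 ≈ 0.4303.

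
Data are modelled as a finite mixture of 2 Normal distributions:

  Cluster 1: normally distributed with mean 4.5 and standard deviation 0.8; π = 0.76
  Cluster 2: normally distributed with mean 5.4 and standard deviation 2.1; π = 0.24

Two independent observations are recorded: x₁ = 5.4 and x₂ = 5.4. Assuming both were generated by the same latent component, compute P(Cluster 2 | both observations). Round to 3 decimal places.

0.140

By Bayes' theorem, P(k | x) = w_k f_k(x) / Σ_j w_j f_j(x).
Since both observations come from the same component, the likelihood for component k is f_k(x₁)·f_k(x₂).
  f_1 = [(1/(0.8·√(2π)))·exp(−(5.4−4.5)²/(2·0.8²)) = 0.498678·exp(-0.63281) = 0.264846] × [0.264846] = 0.0701433
  f_2 = [(1/(2.1·√(2π)))·exp(−(5.4−5.4)²/(2·2.1²)) = 0.189973·exp(-0.00000) = 0.189973] × [0.189973] = 0.0360896
Unnormalised posteriors:
  w_1·f_1 = 0.76 × 0.0701433 = 0.0533089
  w_2·f_2 = 0.24 × 0.0360896 = 0.00866149
Evidence: 0.0533089 + 0.00866149 = 0.0619704
So the posterior for Cluster 2 is 0.00866149 / 0.0619704 ≈ 0.140.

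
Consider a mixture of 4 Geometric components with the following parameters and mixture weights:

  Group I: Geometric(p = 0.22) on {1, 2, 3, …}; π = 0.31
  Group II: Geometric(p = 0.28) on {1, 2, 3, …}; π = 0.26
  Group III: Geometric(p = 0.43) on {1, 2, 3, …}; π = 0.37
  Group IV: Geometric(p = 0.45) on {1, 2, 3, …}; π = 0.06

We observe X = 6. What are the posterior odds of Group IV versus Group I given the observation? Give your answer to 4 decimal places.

Since P(k|x) ∝ π_k f_k(x), the posterior odds are π_i f_i(x) / (π_j f_j(x)).
Component likelihoods at x = 6:
  p_I = 0.22·(1−0.22)^5 = 0.22·0.288717 = 0.0635178
  p_II = 0.28·(1−0.28)^5 = 0.28·0.193492 = 0.0541777
  p_III = 0.43·(1−0.43)^5 = 0.43·0.0601692 = 0.0258728
  p_IV = 0.45·(1−0.45)^5 = 0.45·0.0503284 = 0.0226478
Odds = (0.06/0.31) × (0.0226478/0.0635178) = 0.193548 × 0.356558 ≈ 0.0690

0.0690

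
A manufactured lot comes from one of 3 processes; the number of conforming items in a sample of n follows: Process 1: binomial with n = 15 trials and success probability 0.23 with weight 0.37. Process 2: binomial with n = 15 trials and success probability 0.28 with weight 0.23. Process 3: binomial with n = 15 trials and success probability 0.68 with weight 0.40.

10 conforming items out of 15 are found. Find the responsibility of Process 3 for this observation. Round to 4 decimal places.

By Bayes' theorem, P(k | x) = π_k f_k(x) / Σ_j π_j f_j(x).
Binomial probabilities:
  f_1 = C(15,10)·0.23^10·0.77^5 = 3003·4.14265e-07·0.270678 = 0.000336734
  f_2 = C(15,10)·0.28^10·0.72^5 = 3003·2.96197e-06·0.193492 = 0.00172107
  f_3 = C(15,10)·0.68^10·0.32^5 = 3003·0.0211392·0.00335544 = 0.213007
Unnormalised posteriors:
  π_1·f_1 = 0.37 × 0.000336734 = 0.000124592
  π_2·f_2 = 0.23 × 0.00172107 = 0.000395846
  π_3·f_3 = 0.40 × 0.213007 = 0.0852029
Sum: 0.000124592 + 0.000395846 + 0.0852029 = 0.0857233
Responsibility of Process 3: 0.0852029 / 0.0857233 ≈ 0.9939

0.9939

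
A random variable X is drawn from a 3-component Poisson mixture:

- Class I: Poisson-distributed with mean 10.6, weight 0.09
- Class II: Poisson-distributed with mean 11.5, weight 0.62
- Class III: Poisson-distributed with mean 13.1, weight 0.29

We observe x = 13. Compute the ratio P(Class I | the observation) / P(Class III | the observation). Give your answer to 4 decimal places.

Only the two components matter; the odds are (π_i f_i(x)) / (π_j f_j(x)).
Component likelihoods at x = 13:
  L_I = 0.0853443
  L_II = 0.100093
  L_III = 0.109898
0.00768099 / 0.0318703 ≈ 0.2410

0.2410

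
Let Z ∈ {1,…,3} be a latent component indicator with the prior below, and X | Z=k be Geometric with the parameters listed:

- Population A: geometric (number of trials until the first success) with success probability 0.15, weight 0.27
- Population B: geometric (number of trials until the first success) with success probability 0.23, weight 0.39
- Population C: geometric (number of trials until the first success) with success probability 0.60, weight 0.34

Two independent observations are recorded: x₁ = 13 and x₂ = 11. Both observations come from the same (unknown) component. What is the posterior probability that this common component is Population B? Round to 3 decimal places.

0.278

P(component k | x) = w_k·f_k(x) / marginal(x), where marginal(x) = Σ_j w_j·f_j(x).
Since both observations come from the same component, the likelihood for component k is f_k(x₁)·f_k(x₂).
  L_A = [0.0213363] × [0.0295312] = 0.000630085
  L_B = [0.00999117] × [0.0168514] = 0.000168365
  L_C = [1.00663e-05] × [6.29146e-05] = 6.33319e-10
Prior × likelihood for each component:
  w_A·L_A = 0.27 × 0.000630085 = 0.000170123
  w_B·L_B = 0.39 × 0.000168365 = 6.56623e-05
  w_C·L_C = 0.34 × 6.33319e-10 = 2.15328e-10
Marginal: 0.000170123 + 6.56623e-05 + 2.15328e-10 = 0.000235785
So the posterior for Population B is 6.56623e-05 / 0.000235785 ≈ 0.278.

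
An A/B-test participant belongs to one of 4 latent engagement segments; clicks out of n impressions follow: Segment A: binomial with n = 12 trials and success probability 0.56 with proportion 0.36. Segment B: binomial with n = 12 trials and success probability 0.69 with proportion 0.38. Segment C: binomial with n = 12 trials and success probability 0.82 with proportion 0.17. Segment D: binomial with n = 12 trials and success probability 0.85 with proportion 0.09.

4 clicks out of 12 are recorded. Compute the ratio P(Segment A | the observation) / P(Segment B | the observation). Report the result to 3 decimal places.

6.770

Posterior odds = (π_i f_i(x)) / (π_j f_j(x)); the normalising sum cancels.
Evaluate each component's likelihood at the observed value:
  f_A = 0.0683878
  f_B = 0.00956963
  f_C = 0.000246627
  f_D = 6.62233e-05
Odds = (0.36/0.38) × (0.0683878/0.00956963) = 0.947368 × 7.14634 ≈ 6.770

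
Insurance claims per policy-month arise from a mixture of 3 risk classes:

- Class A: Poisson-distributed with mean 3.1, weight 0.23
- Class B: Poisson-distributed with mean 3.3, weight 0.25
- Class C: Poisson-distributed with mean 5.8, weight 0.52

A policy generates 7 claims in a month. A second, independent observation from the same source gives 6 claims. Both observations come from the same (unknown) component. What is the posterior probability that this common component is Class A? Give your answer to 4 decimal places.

0.0265

Posterior ∝ prior × likelihood, so P(k | x) ∝ w_k f_k(x); normalise over all components.
Since both observations come from the same component, the likelihood for component k is f_k(x₁)·f_k(x₂).
  f_A = [e^(−3.1)·3.1^7/7! = 0.0245917] × [0.0555296] = 0.00136557
  f_B = [e^(−3.3)·3.3^7/7! = 0.0311886] × [0.0661575] = 0.00206336
  f_C = [e^(−5.8)·5.8^7/7! = 0.132635] × [0.160076] = 0.0212317
Unnormalised posteriors:
  w_A·f_A = 0.23 × 0.00136557 = 0.000314081
  w_B·f_B = 0.25 × 0.00206336 = 0.00051584
  w_C·f_C = 0.52 × 0.0212317 = 0.0110405
Denominator: 0.000314081 + 0.00051584 + 0.0110405 = 0.0118704
So the posterior for Class A is 0.000314081 / 0.0118704 ≈ 0.0265.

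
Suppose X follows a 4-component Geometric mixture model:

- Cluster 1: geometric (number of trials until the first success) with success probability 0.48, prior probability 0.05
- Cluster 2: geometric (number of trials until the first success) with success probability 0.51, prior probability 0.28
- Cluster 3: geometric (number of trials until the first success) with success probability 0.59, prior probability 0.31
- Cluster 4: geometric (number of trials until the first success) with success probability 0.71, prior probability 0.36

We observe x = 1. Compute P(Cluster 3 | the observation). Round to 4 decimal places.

0.3022

The responsibility of component k is P(Z=k) f_k(x) divided by Σ_j P(Z=j) f_j(x).
Evaluate each component's likelihood at the observed value:
  f_1 = 0.48·(1−0.48)^0 = 0.48·1 = 0.48
  f_2 = 0.51·(1−0.51)^0 = 0.51·1 = 0.51
  f_3 = 0.59·(1−0.59)^0 = 0.59·1 = 0.59
  f_4 = 0.71·(1−0.71)^0 = 0.71·1 = 0.71
Weight by the priors:
  P(Z=1)·f_1 = 0.05 × 0.48 = 0.024
  P(Z=2)·f_2 = 0.28 × 0.51 = 0.1428
  P(Z=3)·f_3 = 0.31 × 0.59 = 0.1829
  P(Z=4)·f_4 = 0.36 × 0.71 = 0.2556
Evidence: 0.024 + 0.1428 + 0.1829 + 0.2556 = 0.6053
So the posterior for Cluster 3 is 0.1829 / 0.6053 ≈ 0.3022.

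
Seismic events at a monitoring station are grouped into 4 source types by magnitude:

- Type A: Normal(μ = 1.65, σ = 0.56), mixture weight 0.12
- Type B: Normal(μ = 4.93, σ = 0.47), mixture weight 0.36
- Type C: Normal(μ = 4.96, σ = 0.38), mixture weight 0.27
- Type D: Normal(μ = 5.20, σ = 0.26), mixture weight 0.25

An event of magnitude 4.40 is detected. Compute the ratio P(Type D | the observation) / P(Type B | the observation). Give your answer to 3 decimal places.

The posterior odds equal the prior odds times the likelihood ratio: (π_i/π_j)·(f_i(x)/f_j(x)).
Evaluate each component's likelihood at the observed value:
  f_A = (1/(0.56·√(2π)))·exp(−(4.40−1.65)²/(2·0.56²)) = 0.712397·exp(-12.05756) = 4.1323e-06
  f_B = (1/(0.47·√(2π)))·exp(−(4.40−4.93)²/(2·0.47²)) = 0.848813·exp(-0.63581) = 0.449453
  f_C = (1/(0.38·√(2π)))·exp(−(4.40−4.96)²/(2·0.38²)) = 1.049848·exp(-1.08587) = 0.354436
  f_D = (1/(0.26·√(2π)))·exp(−(4.40−5.20)²/(2·0.26²)) = 1.534393·exp(-4.73373) = 0.0134929
0.00337322 / 0.161803 ≈ 0.021

0.021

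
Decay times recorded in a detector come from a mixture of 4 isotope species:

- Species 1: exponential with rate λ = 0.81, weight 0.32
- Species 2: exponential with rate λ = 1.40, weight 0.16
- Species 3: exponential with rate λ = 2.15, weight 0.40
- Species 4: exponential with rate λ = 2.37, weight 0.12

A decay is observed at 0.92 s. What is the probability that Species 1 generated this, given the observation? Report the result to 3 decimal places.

By Bayes' theorem, P(k | x) = π_k f_k(x) / Σ_j π_j f_j(x).
Exponential densities:
  p_1 = 0.384458
  p_2 = 0.386151
  p_3 = 0.297443
  p_4 = 0.267801
Multiply by the mixture weights:
  π_1·p_1 = 0.32 × 0.384458 = 0.123027
  π_2·p_2 = 0.16 × 0.386151 = 0.0617841
  π_3·p_3 = 0.40 × 0.297443 = 0.118977
  π_4·p_4 = 0.12 × 0.267801 = 0.0321362
Sum: 0.123027 + 0.0617841 + 0.118977 + 0.0321362 = 0.335924
P(Species 1 | data) = 0.123027 / 0.335924 ≈ 0.366

0.366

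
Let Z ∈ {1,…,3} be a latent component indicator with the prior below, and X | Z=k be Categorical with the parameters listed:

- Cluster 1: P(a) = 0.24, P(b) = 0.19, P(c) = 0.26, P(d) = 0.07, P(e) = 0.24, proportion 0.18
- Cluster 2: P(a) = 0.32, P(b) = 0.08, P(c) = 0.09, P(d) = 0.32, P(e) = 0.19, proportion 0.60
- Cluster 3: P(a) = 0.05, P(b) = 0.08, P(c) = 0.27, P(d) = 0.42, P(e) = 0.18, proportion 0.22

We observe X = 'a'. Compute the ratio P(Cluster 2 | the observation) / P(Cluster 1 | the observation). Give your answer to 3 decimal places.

4.444

Since P(k|x) ∝ π_k f_k(x), the posterior odds are π_i f_i(x) / (π_j f_j(x)).
Evaluate each component's likelihood at the observed value:
  p_1 = 0.24
  p_2 = 0.32
  p_3 = 0.05
Odds = (0.60/0.18) × (0.32/0.24) = 3.33333 × 1.33333 ≈ 4.444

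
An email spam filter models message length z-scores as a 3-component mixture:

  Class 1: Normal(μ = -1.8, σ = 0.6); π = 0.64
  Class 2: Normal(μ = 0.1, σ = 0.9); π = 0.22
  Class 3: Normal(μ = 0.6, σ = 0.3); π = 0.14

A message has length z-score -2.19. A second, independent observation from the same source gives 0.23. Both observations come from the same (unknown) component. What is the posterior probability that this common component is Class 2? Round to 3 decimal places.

The responsibility of component k is w_k f_k(x) divided by Σ_j w_j f_j(x).
Since both observations come from the same component, the likelihood for component k is f_k(x₁)·f_k(x₂).
  f_1 = [0.538287] × [0.00217313] = 0.00116977
  f_2 = [0.0174106] × [0.438669] = 0.00763749
  f_3 = [2.20153e-19] × [0.621561] = 1.36838e-19
Multiply by the mixture weights:
  w_1·f_1 = 0.64 × 0.00116977 = 0.000748653
  w_2·f_2 = 0.22 × 0.00763749 = 0.00168025
  w_3·f_3 = 0.14 × 1.36838e-19 = 1.91574e-20
Normaliser: 0.000748653 + 0.00168025 + 1.91574e-20 = 0.0024289
P(Class 2 | x₁, x₂) ≈ 0.692

0.692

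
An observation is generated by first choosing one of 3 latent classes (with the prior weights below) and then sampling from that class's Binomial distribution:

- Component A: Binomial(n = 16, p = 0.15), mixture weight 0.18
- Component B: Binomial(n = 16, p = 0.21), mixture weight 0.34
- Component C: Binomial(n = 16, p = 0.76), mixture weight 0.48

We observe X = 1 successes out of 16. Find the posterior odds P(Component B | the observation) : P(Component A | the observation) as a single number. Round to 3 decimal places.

The posterior odds equal the prior odds times the likelihood ratio: (w_i/w_j)·(f_i(x)/f_j(x)).
Binomial probabilities:
  L_A = C(16,1)·0.15^1·0.85^15 = 16·0.15·0.0873542 = 0.20965
  L_B = C(16,1)·0.21^1·0.79^15 = 16·0.21·0.0291344 = 0.0978916
  L_C = C(16,1)·0.76^1·0.24^15 = 16·0.76·5.04857e-10 = 6.13906e-09
Odds = (0.34/0.18) × (0.0978916/0.20965) = 1.88889 × 0.466929 ≈ 0.882

0.882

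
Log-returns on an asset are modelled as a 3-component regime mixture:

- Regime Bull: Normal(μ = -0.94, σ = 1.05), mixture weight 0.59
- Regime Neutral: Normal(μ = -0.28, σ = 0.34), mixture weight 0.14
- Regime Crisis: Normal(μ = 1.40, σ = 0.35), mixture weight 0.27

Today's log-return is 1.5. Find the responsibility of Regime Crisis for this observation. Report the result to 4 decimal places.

By Bayes' theorem, P(k | x) = π_k f_k(x) / Σ_j π_j f_j(x).
Component likelihoods at x = 1.5:
  L_Bull = (1/(1.05·√(2π)))·exp(−(1.5−-0.94)²/(2·1.05²)) = 0.379945·exp(-2.70005) = 0.0255332
  L_Neutral = (1/(0.34·√(2π)))·exp(−(1.5−-0.28)²/(2·0.34²)) = 1.173360·exp(-13.70415) = 1.31158e-06
  L_Crisis = (1/(0.35·√(2π)))·exp(−(1.5−1.40)²/(2·0.35²)) = 1.139835·exp(-0.04082) = 1.09425
Prior × likelihood for each component:
  π_Bull·L_Bull = 0.59 × 0.0255332 = 0.0150646
  π_Neutral·L_Neutral = 0.14 × 1.31158e-06 = 1.83621e-07
  π_Crisis·L_Crisis = 0.27 × 1.09425 = 0.295447
Evidence: 0.0150646 + 1.83621e-07 + 0.295447 = 0.310512
P(Regime Crisis | data) ≈ 0.9515

0.9515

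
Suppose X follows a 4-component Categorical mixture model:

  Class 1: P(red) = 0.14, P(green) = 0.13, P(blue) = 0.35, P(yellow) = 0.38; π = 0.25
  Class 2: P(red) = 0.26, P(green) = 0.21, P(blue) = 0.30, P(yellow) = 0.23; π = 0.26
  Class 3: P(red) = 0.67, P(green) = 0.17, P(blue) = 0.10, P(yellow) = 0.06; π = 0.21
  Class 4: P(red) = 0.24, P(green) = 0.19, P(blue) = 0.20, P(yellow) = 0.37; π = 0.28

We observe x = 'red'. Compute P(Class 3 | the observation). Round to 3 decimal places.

Posterior ∝ prior × likelihood, so P(k | x) ∝ π_k f_k(x); normalise over all components.
Categorical probabilities:
  f_1 = 0.14
  f_2 = 0.26
  f_3 = 0.67
  f_4 = 0.24
Weight by the priors:
  π_1·f_1 = 0.25 × 0.14 = 0.035
  π_2·f_2 = 0.26 × 0.26 = 0.0676
  π_3·f_3 = 0.21 × 0.67 = 0.1407
  π_4·f_4 = 0.28 × 0.24 = 0.0672
Sum: 0.035 + 0.0676 + 0.1407 + 0.0672 = 0.3105
P(Class 3 | data) = 0.1407 / 0.3105 ≈ 0.453

0.453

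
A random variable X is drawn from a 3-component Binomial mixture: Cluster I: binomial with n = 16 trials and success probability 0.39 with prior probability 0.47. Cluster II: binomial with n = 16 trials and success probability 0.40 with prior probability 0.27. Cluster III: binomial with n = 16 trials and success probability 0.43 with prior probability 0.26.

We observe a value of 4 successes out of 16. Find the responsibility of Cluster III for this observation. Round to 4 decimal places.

Posterior ∝ prior × likelihood, so P(k | x) ∝ w_k f_k(x); normalise over all components.
Binomial probabilities:
  L_I = 0.11176
  L_II = 0.101421
  L_III = 0.0731886
Weight by the priors:
  w_I·L_I = 0.47 × 0.11176 = 0.0525274
  w_II·L_II = 0.27 × 0.101421 = 0.0273836
  w_III·L_III = 0.26 × 0.0731886 = 0.019029
Sum: 0.0525274 + 0.0273836 + 0.019029 = 0.09894
P(Cluster III | 4 successes out of 16) ≈ 0.1923

0.1923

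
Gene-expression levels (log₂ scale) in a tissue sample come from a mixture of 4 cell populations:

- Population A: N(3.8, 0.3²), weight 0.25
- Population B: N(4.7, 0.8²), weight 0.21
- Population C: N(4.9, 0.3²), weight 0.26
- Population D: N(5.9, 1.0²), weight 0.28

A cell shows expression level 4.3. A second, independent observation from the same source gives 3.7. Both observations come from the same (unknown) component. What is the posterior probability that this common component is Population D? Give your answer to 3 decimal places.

By Bayes' theorem, P(k | x) = w_k f_k(x) / Σ_j w_j f_j(x).
Since both observations come from the same component, the likelihood for component k is f_k(x₁)·f_k(x₂).
  p_A = [0.33159] × [1.25794] = 0.417122
  p_B = [0.440082] × [0.228311] = 0.100476
  p_C = [0.17997] × [0.000446101] = 8.02847e-05
  p_D = [0.110921] × [0.0354746] = 0.00393487
Unnormalised posteriors:
  w_A·p_A = 0.25 × 0.417122 = 0.104281
  w_B·p_B = 0.21 × 0.100476 = 0.0210999
  w_C·p_C = 0.26 × 8.02847e-05 = 2.0874e-05
  w_D·p_D = 0.28 × 0.00393487 = 0.00110176
Sum: 0.104281 + 0.0210999 + 2.0874e-05 + 0.00110176 = 0.126503
So the posterior for Population D is 0.00110176 / 0.126503 ≈ 0.009.

0.009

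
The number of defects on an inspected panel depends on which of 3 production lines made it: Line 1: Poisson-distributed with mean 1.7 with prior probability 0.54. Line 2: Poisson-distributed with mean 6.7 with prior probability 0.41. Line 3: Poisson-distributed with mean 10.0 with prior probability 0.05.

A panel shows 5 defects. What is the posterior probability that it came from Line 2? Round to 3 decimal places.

The responsibility of component k is π_k f_k(x) divided by Σ_j π_j f_j(x).
Component likelihoods at x = 5 defects:
  L_1 = e^(−1.7)·1.7^5/5! = 0.0216154
  L_2 = e^(−6.7)·6.7^5/5! = 0.13849
  L_3 = e^(−10.0)·10.0^5/5! = 0.0378333
Weight by the priors:
  π_1·L_1 = 0.54 × 0.0216154 = 0.0116723
  π_2·L_2 = 0.41 × 0.13849 = 0.0567811
  π_3·L_3 = 0.05 × 0.0378333 = 0.00189166
Marginal: 0.0116723 + 0.0567811 + 0.00189166 = 0.070345
P(Line 2 | the observation) ≈ 0.807

0.807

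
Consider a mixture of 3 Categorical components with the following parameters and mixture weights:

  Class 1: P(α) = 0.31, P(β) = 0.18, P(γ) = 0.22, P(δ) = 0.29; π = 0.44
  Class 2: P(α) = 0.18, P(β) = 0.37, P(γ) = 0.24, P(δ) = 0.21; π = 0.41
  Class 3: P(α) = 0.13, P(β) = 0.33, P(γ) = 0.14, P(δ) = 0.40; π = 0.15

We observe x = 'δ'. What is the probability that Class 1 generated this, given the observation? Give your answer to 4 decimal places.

P(component k | x) = π_k·f_k(x) / marginal(x), where marginal(x) = Σ_j π_j·f_j(x).
Categorical probabilities:
  f_1 = 0.29
  f_2 = 0.21
  f_3 = 0.4
Prior × likelihood for each component:
  π_1·f_1 = 0.44 × 0.29 = 0.1276
  π_2·f_2 = 0.41 × 0.21 = 0.0861
  π_3·f_3 = 0.15 × 0.4 = 0.06
Evidence: 0.1276 + 0.0861 + 0.06 = 0.2737
So the posterior for Class 1 is 0.1276 / 0.2737 ≈ 0.4662.

0.4662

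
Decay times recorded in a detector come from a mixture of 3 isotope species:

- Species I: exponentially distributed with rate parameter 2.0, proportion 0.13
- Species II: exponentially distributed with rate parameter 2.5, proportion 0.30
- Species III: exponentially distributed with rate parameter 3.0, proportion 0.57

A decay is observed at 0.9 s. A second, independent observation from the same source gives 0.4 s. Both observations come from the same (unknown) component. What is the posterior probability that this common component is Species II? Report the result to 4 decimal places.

By Bayes' theorem, P(k | x) = π_k f_k(x) / Σ_j π_j f_j(x).
Since both observations come from the same component, the likelihood for component k is f_k(x₁)·f_k(x₂).
  L_I = [2.0·e^(−2.0·0.9) = 2.0·e^(−1.8000) = 0.330598] × [0.898658] = 0.297094
  L_II = [2.5·e^(−2.5·0.9) = 2.5·e^(−2.2500) = 0.263498] × [0.919699] = 0.242339
  L_III = [3.0·e^(−3.0·0.9) = 3.0·e^(−2.7000) = 0.201617] × [0.903583] = 0.182177
Unnormalised posteriors:
  π_I·L_I = 0.13 × 0.297094 = 0.0386223
  π_II·L_II = 0.30 × 0.242339 = 0.0727016
  π_III·L_III = 0.57 × 0.182177 = 0.103841
Sum: 0.0386223 + 0.0727016 + 0.103841 = 0.215165
Responsibility of Species II: 0.0727016 / 0.215165 ≈ 0.3379

0.3379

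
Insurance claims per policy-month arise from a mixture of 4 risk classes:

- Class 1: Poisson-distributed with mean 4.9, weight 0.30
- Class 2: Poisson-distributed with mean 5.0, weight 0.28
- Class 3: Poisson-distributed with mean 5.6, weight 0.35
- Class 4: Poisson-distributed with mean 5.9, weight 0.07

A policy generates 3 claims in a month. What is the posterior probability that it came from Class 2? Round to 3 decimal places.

The responsibility of component k is π_k f_k(x) divided by Σ_j π_j f_j(x).
Poisson probabilities:
  L_1 = 0.146014
  L_2 = 0.140374
  L_3 = 0.108234
  L_4 = 0.0937707
Unnormalised posteriors:
  π_1·L_1 = 0.30 × 0.146014 = 0.0438042
  π_2·L_2 = 0.28 × 0.140374 = 0.0393047
  π_3·L_3 = 0.35 × 0.108234 = 0.0378819
  π_4·L_4 = 0.07 × 0.0937707 = 0.00656395
Marginal: 0.0438042 + 0.0393047 + 0.0378819 + 0.00656395 = 0.127555
P(Class 2 | data) = 0.0393047 / 0.127555 ≈ 0.308

0.308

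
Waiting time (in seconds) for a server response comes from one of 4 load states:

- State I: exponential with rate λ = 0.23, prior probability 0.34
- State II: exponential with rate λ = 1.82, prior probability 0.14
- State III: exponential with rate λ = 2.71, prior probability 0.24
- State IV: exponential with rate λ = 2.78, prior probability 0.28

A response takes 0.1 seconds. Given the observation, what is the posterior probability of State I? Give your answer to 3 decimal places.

0.056

P(component k | x) = π_k·f_k(x) / marginal(x), where marginal(x) = Σ_j π_j·f_j(x).
Component likelihoods at x = 0.1 seconds:
  L_I = 0.23·e^(−0.23·0.1) = 0.23·e^(−0.0230) = 0.22477
  L_II = 1.82·e^(−1.82·0.1) = 1.82·e^(−0.1820) = 1.51715
  L_III = 2.71·e^(−2.71·0.1) = 2.71·e^(−0.2710) = 2.06669
  L_IV = 2.78·e^(−2.78·0.1) = 2.78·e^(−0.2780) = 2.10529
Multiply by the mixture weights:
  π_I·L_I = 0.34 × 0.22477 = 0.0764219
  π_II·L_II = 0.14 × 1.51715 = 0.212402
  π_III·L_III = 0.24 × 2.06669 = 0.496006
  π_IV·L_IV = 0.28 × 2.10529 = 0.58948
Evidence: 0.0764219 + 0.212402 + 0.496006 + 0.58948 = 1.37431
P(State I | 0.1 seconds) ≈ 0.056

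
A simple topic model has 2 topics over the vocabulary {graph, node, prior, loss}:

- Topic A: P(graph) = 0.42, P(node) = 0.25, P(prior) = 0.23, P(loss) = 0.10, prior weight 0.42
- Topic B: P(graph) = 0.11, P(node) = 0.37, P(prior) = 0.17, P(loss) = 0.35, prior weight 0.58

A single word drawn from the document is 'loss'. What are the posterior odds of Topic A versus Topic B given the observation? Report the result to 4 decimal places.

0.2069

Since P(k|x) ∝ P(Z=k) f_k(x), the posterior odds are P(Z=i) f_i(x) / (P(Z=j) f_j(x)).
Component likelihoods at x = 'loss':
  f_A = 0.1
  f_B = 0.35
Odds = (0.42/0.58) × (0.1/0.35) = 0.724138 × 0.285714 ≈ 0.2069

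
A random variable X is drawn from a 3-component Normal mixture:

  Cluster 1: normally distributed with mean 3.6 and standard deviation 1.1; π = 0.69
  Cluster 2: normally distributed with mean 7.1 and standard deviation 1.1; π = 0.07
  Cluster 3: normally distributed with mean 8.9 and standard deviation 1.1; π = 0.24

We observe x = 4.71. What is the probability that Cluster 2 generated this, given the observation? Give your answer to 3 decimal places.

The responsibility of component k is π_k f_k(x) divided by Σ_j π_j f_j(x).
Component likelihoods at x = 4.71:
  f_1 = (1/(1.1·√(2π)))·exp(−(4.71−3.6)²/(2·1.1²)) = 0.362675·exp(-0.50913) = 0.217974
  f_2 = (1/(1.1·√(2π)))·exp(−(4.71−7.1)²/(2·1.1²)) = 0.362675·exp(-2.36037) = 0.0342311
  f_3 = (1/(1.1·√(2π)))·exp(−(4.71−8.9)²/(2·1.1²)) = 0.362675·exp(-7.25459) = 0.000256384
Weight by the priors:
  π_1·f_1 = 0.69 × 0.217974 = 0.150402
  π_2·f_2 = 0.07 × 0.0342311 = 0.00239618
  π_3·f_3 = 0.24 × 0.000256384 = 6.15321e-05
Normaliser: 0.150402 + 0.00239618 + 6.15321e-05 = 0.15286
P(Cluster 2 | the observation) ≈ 0.016

0.016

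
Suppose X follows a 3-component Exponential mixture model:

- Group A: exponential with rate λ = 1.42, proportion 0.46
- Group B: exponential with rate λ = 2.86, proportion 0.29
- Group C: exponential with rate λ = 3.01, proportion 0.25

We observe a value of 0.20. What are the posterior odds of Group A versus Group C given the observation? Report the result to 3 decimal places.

1.193

Since P(k|x) ∝ w_k f_k(x), the posterior odds are w_i f_i(x) / (w_j f_j(x)).
Component likelihoods at x = 0.20:
  f_A = 1.42·e^(−1.42·0.20) = 1.42·e^(−0.2840) = 1.06893
  f_B = 2.86·e^(−2.86·0.20) = 2.86·e^(−0.5720) = 1.61417
  f_C = 3.01·e^(−3.01·0.20) = 3.01·e^(−0.6020) = 1.64862
0.491707 / 0.412156 ≈ 1.193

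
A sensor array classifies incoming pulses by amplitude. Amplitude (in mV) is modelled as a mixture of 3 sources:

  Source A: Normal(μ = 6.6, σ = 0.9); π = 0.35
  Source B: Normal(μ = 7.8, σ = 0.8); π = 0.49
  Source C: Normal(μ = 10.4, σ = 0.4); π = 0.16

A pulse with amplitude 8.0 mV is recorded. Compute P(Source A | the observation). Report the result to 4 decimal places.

Apply Bayes' rule: the posterior for each component is proportional to its prior times its likelihood at x.
Normal densities:
  p_A = (1/(0.9·√(2π)))·exp(−(8.0−6.6)²/(2·0.9²)) = 0.443269·exp(-1.20988) = 0.132198
  p_B = (1/(0.8·√(2π)))·exp(−(8.0−7.8)²/(2·0.8²)) = 0.498678·exp(-0.03125) = 0.483335
  p_C = (1/(0.4·√(2π)))·exp(−(8.0−10.4)²/(2·0.4²)) = 0.997356·exp(-18.00000) = 1.51897e-08
Weight by the priors:
  w_A·p_A = 0.35 × 0.132198 = 0.0462693
  w_B·p_B = 0.49 × 0.483335 = 0.236834
  w_C·p_C = 0.16 × 1.51897e-08 = 2.43035e-09
Marginal: 0.0462693 + 0.236834 + 2.43035e-09 = 0.283104
P(Source A | 8.0 mV) ≈ 0.1634

0.1634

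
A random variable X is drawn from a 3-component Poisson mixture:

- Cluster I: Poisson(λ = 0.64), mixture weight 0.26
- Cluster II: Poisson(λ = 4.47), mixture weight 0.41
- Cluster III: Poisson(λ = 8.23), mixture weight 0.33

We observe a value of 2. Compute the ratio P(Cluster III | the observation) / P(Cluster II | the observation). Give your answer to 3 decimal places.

Posterior odds = (P(Z=i) f_i(x)) / (P(Z=j) f_j(x)); the normalising sum cancels.
Poisson probabilities:
  p_I = 0.107989
  p_II = 0.114364
  p_III = 0.00902664
Posterior odds = (P(Z=III)·p_III) / (P(Z=II)·p_II) = (0.33·0.00902664) / (0.41·0.114364) = 0.00297879 / 0.0468892 ≈ 0.064

0.064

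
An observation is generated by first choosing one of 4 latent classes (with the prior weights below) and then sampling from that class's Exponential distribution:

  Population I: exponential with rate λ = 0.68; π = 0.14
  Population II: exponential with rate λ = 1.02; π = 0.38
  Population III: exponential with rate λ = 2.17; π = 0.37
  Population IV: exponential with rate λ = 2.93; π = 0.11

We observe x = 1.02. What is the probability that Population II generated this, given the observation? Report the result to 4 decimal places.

Posterior ∝ prior × likelihood, so P(k | x) ∝ π_k f_k(x); normalise over all components.
Evaluate each component's likelihood at the observed value:
  L_I = 0.68·e^(−0.68·1.02) = 0.68·e^(−0.6936) = 0.339846
  L_II = 1.02·e^(−1.02·1.02) = 1.02·e^(−1.0404) = 0.36038
  L_III = 2.17·e^(−2.17·1.02) = 2.17·e^(−2.2134) = 0.237242
  L_IV = 2.93·e^(−2.93·1.02) = 2.93·e^(−2.9886) = 0.147549
Prior × likelihood for each component:
  π_I·L_I = 0.14 × 0.339846 = 0.0475785
  π_II·L_II = 0.38 × 0.36038 = 0.136944
  π_III·L_III = 0.37 × 0.237242 = 0.0877797
  π_IV·L_IV = 0.11 × 0.147549 = 0.0162303
Normaliser: 0.0475785 + 0.136944 + 0.0877797 + 0.0162303 = 0.288533
P(Population II | x) = 0.136944 / 0.288533 ≈ 0.4746

0.4746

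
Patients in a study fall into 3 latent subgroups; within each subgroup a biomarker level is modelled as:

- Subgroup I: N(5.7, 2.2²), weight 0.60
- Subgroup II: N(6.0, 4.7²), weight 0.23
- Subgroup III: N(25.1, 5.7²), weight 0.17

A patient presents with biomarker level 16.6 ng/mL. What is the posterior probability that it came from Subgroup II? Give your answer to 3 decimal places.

By Bayes' theorem, P(k | x) = P(Z=k) f_k(x) / Σ_j P(Z=j) f_j(x).
Normal densities:
  f_I = (1/(2.2·√(2π)))·exp(−(16.6−5.7)²/(2·2.2²)) = 0.181337·exp(-12.27376) = 8.47346e-07
  f_II = (1/(4.7·√(2π)))·exp(−(16.6−6.0)²/(2·4.7²)) = 0.084881·exp(-2.54323) = 0.00667268
  f_III = (1/(5.7·√(2π)))·exp(−(16.6−25.1)²/(2·5.7²)) = 0.069990·exp(-1.11188) = 0.0230225
Multiply by the mixture weights:
  P(Z=I)·f_I = 0.60 × 8.47346e-07 = 5.08408e-07
  P(Z=II)·f_II = 0.23 × 0.00667268 = 0.00153472
  P(Z=III)·f_III = 0.17 × 0.0230225 = 0.00391382
Marginal: 5.08408e-07 + 0.00153472 + 0.00391382 = 0.00544904
P(Subgroup II | x) ≈ 0.282

0.282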